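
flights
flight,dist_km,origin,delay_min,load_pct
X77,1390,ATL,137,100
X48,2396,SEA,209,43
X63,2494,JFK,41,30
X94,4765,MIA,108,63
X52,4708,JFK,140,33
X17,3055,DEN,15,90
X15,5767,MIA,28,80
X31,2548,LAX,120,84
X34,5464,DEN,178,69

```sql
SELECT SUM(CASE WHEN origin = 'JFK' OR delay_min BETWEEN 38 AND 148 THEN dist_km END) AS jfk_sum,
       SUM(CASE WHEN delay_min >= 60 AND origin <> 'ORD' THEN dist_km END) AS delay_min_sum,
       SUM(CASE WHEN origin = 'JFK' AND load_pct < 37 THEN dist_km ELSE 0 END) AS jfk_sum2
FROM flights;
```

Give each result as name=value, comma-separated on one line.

jfk_sum=15905, delay_min_sum=21271, jfk_sum2=7202

[jfk_sum: origin = 'JFK' OR delay_min BETWEEN 38 AND 148]
flight=X77: ✓ → 1390
flight=X48: ✗
flight=X63: ✓ → 2494
flight=X94: ✓ → 4765
flight=X52: ✓ → 4708
flight=X17: ✗
flight=X15: ✗
flight=X31: ✓ → 2548
flight=X34: ✗
jfk_sum = 1390 + 2494 + 4765 + 4708 + 2548 = 15905
—
[delay_min_sum: delay_min >= 60 AND origin <> 'ORD']
flight=X77: ✓ → 1390
flight=X48: ✓ → 2396
flight=X63: ✗
flight=X94: ✓ → 4765
flight=X52: ✓ → 4708
flight=X17: ✗
flight=X15: ✗
flight=X31: ✓ → 2548
flight=X34: ✓ → 5464
delay_min_sum = 1390 + 2396 + 4765 + 4708 + 2548 + 5464 = 21271
—
[jfk_sum2: origin = 'JFK' AND load_pct < 37]
flight=X77: ✗
flight=X48: ✗
flight=X63: ✓ → 2494
flight=X94: ✗
flight=X52: ✓ → 4708
flight=X17: ✗
flight=X15: ✗
flight=X31: ✗
flight=X34: ✗
jfk_sum2 = 2494 + 4708 = 7202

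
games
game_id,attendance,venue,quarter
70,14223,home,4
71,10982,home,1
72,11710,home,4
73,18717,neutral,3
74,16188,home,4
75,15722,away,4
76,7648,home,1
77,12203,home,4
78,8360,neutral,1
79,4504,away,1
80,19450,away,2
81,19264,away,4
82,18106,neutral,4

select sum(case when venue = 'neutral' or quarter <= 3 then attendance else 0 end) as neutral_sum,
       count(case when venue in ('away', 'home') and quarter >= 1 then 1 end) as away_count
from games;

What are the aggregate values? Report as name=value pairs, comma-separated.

[neutral_sum: venue = 'neutral' or quarter <= 3]
game_id=70: ✗
game_id=71: ✓ → 10982
game_id=72: ✗
game_id=73: ✓ → 18717
game_id=74: ✗
game_id=75: ✗
game_id=76: ✓ → 7648
game_id=77: ✗
game_id=78: ✓ → 8360
game_id=79: ✓ → 4504
game_id=80: ✓ → 19450
game_id=81: ✗
game_id=82: ✓ → 18106
neutral_sum = 10982 + 18717 + 7648 + 8360 + 4504 + 19450 + 18106 = 87767
—
[away_count: venue in ('away', 'home') and quarter >= 1]
game_id=70: ✓ → 1
game_id=71: ✓ → 1
game_id=72: ✓ → 1
game_id=73: ✗
game_id=74: ✓ → 1
game_id=75: ✓ → 1
game_id=76: ✓ → 1
game_id=77: ✓ → 1
game_id=78: ✗
game_id=79: ✓ → 1
game_id=80: ✓ → 1
game_id=81: ✓ → 1
game_id=82: ✗
away_count = COUNT(1, 1, 1, 1, 1, 1, 1, 1, 1, 1) = 10

neutral_sum=87767, away_count=10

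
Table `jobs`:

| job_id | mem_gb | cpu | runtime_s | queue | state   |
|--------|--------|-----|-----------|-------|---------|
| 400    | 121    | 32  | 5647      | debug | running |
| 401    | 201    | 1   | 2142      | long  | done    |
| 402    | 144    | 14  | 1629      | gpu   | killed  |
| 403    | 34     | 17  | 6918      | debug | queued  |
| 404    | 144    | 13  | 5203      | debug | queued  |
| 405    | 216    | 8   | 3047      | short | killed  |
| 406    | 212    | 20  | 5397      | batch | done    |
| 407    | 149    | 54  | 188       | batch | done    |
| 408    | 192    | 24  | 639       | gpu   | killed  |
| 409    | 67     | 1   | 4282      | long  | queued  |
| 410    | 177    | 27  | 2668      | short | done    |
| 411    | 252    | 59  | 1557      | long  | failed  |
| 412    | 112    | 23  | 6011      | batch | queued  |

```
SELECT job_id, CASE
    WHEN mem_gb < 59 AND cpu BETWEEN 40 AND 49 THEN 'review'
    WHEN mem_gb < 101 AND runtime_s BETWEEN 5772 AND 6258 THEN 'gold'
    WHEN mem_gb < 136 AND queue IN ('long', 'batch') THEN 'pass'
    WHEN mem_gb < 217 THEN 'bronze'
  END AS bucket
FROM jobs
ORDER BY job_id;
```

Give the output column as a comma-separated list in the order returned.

job_id=400: mem_gb < 217 → bronze
job_id=401: mem_gb < 217 → bronze
job_id=402: mem_gb < 217 → bronze
job_id=403: mem_gb < 217 → bronze
job_id=404: mem_gb < 217 → bronze
job_id=405: mem_gb < 217 → bronze
job_id=406: mem_gb < 217 → bronze
job_id=407: mem_gb < 217 → bronze
job_id=408: mem_gb < 217 → bronze
job_id=409: mem_gb < 136 AND queue IN ('long', 'batch') → pass
job_id=410: mem_gb < 217 → bronze
job_id=411: (no match → NULL) → NULL
job_id=412: mem_gb < 136 AND queue IN ('long', 'batch') → pass

bronze, bronze, bronze, bronze, bronze, bronze, bronze, bronze, bronze, pass, bronze, NULL, pass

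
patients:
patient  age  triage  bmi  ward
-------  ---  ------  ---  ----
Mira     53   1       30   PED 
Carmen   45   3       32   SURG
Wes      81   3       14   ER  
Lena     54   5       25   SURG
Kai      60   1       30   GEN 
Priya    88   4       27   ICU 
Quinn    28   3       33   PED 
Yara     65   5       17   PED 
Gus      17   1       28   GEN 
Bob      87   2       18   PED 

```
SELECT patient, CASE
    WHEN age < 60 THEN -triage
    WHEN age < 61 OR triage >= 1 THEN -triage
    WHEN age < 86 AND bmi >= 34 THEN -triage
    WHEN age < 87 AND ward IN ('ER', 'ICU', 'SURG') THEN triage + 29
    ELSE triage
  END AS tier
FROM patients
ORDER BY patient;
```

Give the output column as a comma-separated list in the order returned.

-2, -3, -1, -1, -5, -1, -4, -3, -3, -5

patient=Bob: age < 61 OR triage >= 1 → -2
patient=Carmen: age < 60 → -3
patient=Gus: age < 60 → -1
patient=Kai: age < 61 OR triage >= 1 → -1
patient=Lena: age < 60 → -5
patient=Mira: age < 60 → -1
patient=Priya: age < 61 OR triage >= 1 → -4
patient=Quinn: age < 60 → -3
patient=Wes: age < 61 OR triage >= 1 → -3
patient=Yara: age < 61 OR triage >= 1 → -5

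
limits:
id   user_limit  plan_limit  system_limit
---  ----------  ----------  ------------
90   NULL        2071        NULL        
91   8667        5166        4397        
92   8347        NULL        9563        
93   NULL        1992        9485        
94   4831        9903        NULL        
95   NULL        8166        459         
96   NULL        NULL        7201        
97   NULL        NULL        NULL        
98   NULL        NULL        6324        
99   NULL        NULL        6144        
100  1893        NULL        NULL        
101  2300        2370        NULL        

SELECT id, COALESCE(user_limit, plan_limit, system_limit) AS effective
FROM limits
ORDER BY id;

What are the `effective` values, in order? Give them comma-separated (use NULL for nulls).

id=90: user_limit=NULL, plan_limit=2071 → 2071
id=91: user_limit=8667 → 8667
id=92: user_limit=8347 → 8347
id=93: user_limit=NULL, plan_limit=1992 → 1992
id=94: user_limit=4831 → 4831
id=95: user_limit=NULL, plan_limit=8166 → 8166
id=96: user_limit=NULL, plan_limit=NULL, system_limit=7201 → 7201
id=97: user_limit=NULL, plan_limit=NULL, system_limit=NULL (all NULL) → NULL
id=98: user_limit=NULL, plan_limit=NULL, system_limit=6324 → 6324
id=99: user_limit=NULL, plan_limit=NULL, system_limit=6144 → 6144
id=100: user_limit=1893 → 1893
id=101: user_limit=2300 → 2300

2071, 8667, 8347, 1992, 4831, 8166, 7201, NULL, 6324, 6144, 1893, 2300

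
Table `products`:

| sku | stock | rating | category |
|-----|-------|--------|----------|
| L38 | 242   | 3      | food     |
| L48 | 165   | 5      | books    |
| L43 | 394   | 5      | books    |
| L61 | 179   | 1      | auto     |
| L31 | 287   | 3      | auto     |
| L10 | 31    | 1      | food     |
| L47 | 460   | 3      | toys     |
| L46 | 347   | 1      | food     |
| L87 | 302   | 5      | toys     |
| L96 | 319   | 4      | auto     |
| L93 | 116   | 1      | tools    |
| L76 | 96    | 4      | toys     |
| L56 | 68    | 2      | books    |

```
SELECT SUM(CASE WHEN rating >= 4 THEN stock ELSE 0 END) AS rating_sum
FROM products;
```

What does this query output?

1276

sku=L38: ✗
sku=L48: ✓ → 165
sku=L43: ✓ → 394
sku=L61: ✗
sku=L31: ✗
sku=L10: ✗
sku=L47: ✗
sku=L46: ✗
sku=L87: ✓ → 302
sku=L96: ✓ → 319
sku=L93: ✗
sku=L76: ✓ → 96
sku=L56: ✗
rating_sum = 165 + 394 + 302 + 319 + 96 = 1276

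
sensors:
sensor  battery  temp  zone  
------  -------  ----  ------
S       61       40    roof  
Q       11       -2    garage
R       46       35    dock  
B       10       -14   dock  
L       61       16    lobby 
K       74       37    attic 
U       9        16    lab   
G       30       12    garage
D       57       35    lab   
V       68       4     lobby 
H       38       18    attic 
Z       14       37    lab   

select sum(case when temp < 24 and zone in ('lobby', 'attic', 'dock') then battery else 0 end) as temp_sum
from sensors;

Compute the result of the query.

sensor=S: ✗
sensor=Q: ✗
sensor=R: ✗
sensor=B: ✓ → 10
sensor=L: ✓ → 61
sensor=K: ✗
sensor=U: ✗
sensor=G: ✗
sensor=D: ✗
sensor=V: ✓ → 68
sensor=H: ✓ → 38
sensor=Z: ✗
temp_sum = 10 + 61 + 68 + 38 = 177

177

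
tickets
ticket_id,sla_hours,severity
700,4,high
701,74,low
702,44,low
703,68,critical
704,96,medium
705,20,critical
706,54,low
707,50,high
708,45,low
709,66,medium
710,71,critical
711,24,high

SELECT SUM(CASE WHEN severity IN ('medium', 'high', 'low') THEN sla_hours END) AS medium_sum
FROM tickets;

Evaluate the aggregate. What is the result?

ticket_id=700: ✓ → 4
ticket_id=701: ✓ → 74
ticket_id=702: ✓ → 44
ticket_id=703: ✗
ticket_id=704: ✓ → 96
ticket_id=705: ✗
ticket_id=706: ✓ → 54
ticket_id=707: ✓ → 50
ticket_id=708: ✓ → 45
ticket_id=709: ✓ → 66
ticket_id=710: ✗
ticket_id=711: ✓ → 24
medium_sum = 4 + 74 + 44 + 96 + 54 + 50 + 45 + 66 + 24 = 457

457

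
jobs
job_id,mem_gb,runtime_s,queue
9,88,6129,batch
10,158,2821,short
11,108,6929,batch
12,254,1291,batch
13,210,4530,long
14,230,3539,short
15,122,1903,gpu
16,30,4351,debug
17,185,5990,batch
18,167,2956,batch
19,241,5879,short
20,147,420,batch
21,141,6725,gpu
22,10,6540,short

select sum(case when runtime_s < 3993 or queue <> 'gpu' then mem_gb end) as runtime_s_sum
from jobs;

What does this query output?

1950

job_id=9: ✓ → 88
job_id=10: ✓ → 158
job_id=11: ✓ → 108
job_id=12: ✓ → 254
job_id=13: ✓ → 210
job_id=14: ✓ → 230
job_id=15: ✓ → 122
job_id=16: ✓ → 30
job_id=17: ✓ → 185
job_id=18: ✓ → 167
job_id=19: ✓ → 241
job_id=20: ✓ → 147
job_id=21: ✗
job_id=22: ✓ → 10
runtime_s_sum = 88 + 158 + 108 + 254 + 210 + 230 + 122 + 30 + 185 + 167 + 241 + 147 + 10 = 1950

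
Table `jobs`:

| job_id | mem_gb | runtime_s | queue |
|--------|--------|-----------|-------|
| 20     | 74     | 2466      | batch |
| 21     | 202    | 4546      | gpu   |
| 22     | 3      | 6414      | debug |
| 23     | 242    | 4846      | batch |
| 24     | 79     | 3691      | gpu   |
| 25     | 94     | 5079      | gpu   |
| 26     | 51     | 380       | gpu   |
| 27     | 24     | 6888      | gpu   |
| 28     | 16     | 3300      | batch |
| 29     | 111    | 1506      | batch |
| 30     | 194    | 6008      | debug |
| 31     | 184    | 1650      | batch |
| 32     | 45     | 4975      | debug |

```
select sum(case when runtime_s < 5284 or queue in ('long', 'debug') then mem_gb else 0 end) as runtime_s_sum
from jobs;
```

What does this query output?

job_id=20: ✓ → 74
job_id=21: ✓ → 202
job_id=22: ✓ → 3
job_id=23: ✓ → 242
job_id=24: ✓ → 79
job_id=25: ✓ → 94
job_id=26: ✓ → 51
job_id=27: ✗
job_id=28: ✓ → 16
job_id=29: ✓ → 111
job_id=30: ✓ → 194
job_id=31: ✓ → 184
job_id=32: ✓ → 45
runtime_s_sum = 74 + 202 + 3 + 242 + 79 + 94 + 51 + 16 + 111 + 194 + 184 + 45 = 1295

1295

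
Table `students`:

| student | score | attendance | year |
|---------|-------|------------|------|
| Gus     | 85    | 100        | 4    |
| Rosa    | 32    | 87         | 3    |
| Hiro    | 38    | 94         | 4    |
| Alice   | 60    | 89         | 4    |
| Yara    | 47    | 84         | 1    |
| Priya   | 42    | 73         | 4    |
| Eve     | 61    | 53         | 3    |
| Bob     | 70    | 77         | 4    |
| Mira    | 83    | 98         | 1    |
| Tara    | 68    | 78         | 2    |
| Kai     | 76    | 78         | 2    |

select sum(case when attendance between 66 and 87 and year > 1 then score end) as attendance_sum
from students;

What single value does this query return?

student=Gus: ✗
student=Rosa: ✓ → 32
student=Hiro: ✗
student=Alice: ✗
student=Yara: ✗
student=Priya: ✓ → 42
student=Eve: ✗
student=Bob: ✓ → 70
student=Mira: ✗
student=Tara: ✓ → 68
student=Kai: ✓ → 76
attendance_sum = 32 + 42 + 70 + 68 + 76 = 288

288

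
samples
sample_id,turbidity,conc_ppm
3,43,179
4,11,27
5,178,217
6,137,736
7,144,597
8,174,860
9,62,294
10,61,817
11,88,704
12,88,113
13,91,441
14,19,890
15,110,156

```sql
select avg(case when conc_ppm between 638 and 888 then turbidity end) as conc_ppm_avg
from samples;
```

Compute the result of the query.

115

sample_id=3: ✗
sample_id=4: ✗
sample_id=5: ✗
sample_id=6: ✓ → 137
sample_id=7: ✗
sample_id=8: ✓ → 174
sample_id=9: ✗
sample_id=10: ✓ → 61
sample_id=11: ✓ → 88
sample_id=12: ✗
sample_id=13: ✗
sample_id=14: ✗
sample_id=15: ✗
conc_ppm_avg = (137 + 174 + 61 + 88) / 4 = 115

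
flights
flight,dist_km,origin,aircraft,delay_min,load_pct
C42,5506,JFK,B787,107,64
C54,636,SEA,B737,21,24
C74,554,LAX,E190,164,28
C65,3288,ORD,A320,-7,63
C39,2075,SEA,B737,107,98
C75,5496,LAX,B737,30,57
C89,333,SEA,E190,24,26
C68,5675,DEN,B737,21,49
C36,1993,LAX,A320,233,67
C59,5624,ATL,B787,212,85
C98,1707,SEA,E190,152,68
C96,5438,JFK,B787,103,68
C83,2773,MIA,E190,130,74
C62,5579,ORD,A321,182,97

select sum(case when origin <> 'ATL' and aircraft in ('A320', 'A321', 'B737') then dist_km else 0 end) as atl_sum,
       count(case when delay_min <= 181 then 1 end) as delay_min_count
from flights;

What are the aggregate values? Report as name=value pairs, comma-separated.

atl_sum=24742, delay_min_count=11

[atl_sum: origin <> 'ATL' and aircraft in ('A320', 'A321', 'B737')]
flight=C42: ✗
flight=C54: ✓ → 636
flight=C74: ✗
flight=C65: ✓ → 3288
flight=C39: ✓ → 2075
flight=C75: ✓ → 5496
flight=C89: ✗
flight=C68: ✓ → 5675
flight=C36: ✓ → 1993
flight=C59: ✗
flight=C98: ✗
flight=C96: ✗
flight=C83: ✗
flight=C62: ✓ → 5579
atl_sum = 636 + 3288 + 2075 + 5496 + 5675 + 1993 + 5579 = 24742
—
[delay_min_count: delay_min <= 181]
flight=C42: ✓ → 1
flight=C54: ✓ → 1
flight=C74: ✓ → 1
flight=C65: ✓ → 1
flight=C39: ✓ → 1
flight=C75: ✓ → 1
flight=C89: ✓ → 1
flight=C68: ✓ → 1
flight=C36: ✗
flight=C59: ✗
flight=C98: ✓ → 1
flight=C96: ✓ → 1
flight=C83: ✓ → 1
flight=C62: ✗
delay_min_count = COUNT(1, 1, 1, 1, 1, 1, 1, 1, 1, 1, 1) = 11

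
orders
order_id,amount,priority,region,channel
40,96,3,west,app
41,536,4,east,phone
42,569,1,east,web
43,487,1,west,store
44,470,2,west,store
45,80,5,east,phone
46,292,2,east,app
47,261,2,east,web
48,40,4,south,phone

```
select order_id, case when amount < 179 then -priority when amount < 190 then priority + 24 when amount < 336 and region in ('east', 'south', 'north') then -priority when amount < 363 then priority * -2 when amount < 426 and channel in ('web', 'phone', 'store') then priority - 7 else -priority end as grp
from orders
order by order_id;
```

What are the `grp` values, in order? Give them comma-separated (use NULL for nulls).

order_id=40: amount < 179 → -3
order_id=41: ELSE → -4
order_id=42: ELSE → -1
order_id=43: ELSE → -1
order_id=44: ELSE → -2
order_id=45: amount < 179 → -5
order_id=46: amount < 336 and region in ('east', 'south', 'north') → -2
order_id=47: amount < 336 and region in ('east', 'south', 'north') → -2
order_id=48: amount < 179 → -4

-3, -4, -1, -1, -2, -5, -2, -2, -4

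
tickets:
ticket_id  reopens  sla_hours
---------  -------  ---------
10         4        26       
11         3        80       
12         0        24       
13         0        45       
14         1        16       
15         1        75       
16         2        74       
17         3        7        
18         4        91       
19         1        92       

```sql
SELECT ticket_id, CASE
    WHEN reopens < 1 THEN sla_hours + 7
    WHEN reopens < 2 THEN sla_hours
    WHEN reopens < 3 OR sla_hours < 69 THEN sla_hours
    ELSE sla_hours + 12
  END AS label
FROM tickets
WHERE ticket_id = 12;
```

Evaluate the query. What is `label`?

31

ticket_id = 12: reopens=0, sla_hours=24.
reopens < 1 → true → 31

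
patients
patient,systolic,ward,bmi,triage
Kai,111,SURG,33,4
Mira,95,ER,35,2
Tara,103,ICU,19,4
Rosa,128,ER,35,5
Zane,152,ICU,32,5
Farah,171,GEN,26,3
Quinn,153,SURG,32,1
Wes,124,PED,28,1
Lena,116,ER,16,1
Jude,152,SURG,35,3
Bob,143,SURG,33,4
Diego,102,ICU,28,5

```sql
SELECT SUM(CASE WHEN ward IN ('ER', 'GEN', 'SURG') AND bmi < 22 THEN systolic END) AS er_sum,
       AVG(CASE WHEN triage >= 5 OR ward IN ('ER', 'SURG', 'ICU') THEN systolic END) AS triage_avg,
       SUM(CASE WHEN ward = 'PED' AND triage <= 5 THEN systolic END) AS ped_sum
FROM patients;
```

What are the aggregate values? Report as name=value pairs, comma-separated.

er_sum=116, triage_avg=125.5, ped_sum=124

[er_sum: ward IN ('ER', 'GEN', 'SURG') AND bmi < 22]
patient=Kai: ✗
patient=Mira: ✗
patient=Tara: ✗
patient=Rosa: ✗
patient=Zane: ✗
patient=Farah: ✗
patient=Quinn: ✗
patient=Wes: ✗
patient=Lena: ✓ → 116
patient=Jude: ✗
patient=Bob: ✗
patient=Diego: ✗
er_sum = 116
—
[triage_avg: triage >= 5 OR ward IN ('ER', 'SURG', 'ICU')]
patient=Kai: ✓ → 111
patient=Mira: ✓ → 95
patient=Tara: ✓ → 103
patient=Rosa: ✓ → 128
patient=Zane: ✓ → 152
patient=Farah: ✗
patient=Quinn: ✓ → 153
patient=Wes: ✗
patient=Lena: ✓ → 116
patient=Jude: ✓ → 152
patient=Bob: ✓ → 143
patient=Diego: ✓ → 102
triage_avg = (111 + 95 + 103 + 128 + 152 + 153 + 116 + 152 + 143 + 102) / 10 = 125.5
—
[ped_sum: ward = 'PED' AND triage <= 5]
patient=Kai: ✗
patient=Mira: ✗
patient=Tara: ✗
patient=Rosa: ✗
patient=Zane: ✗
patient=Farah: ✗
patient=Quinn: ✗
patient=Wes: ✓ → 124
patient=Lena: ✗
patient=Jude: ✗
patient=Bob: ✗
patient=Diego: ✗
ped_sum = 124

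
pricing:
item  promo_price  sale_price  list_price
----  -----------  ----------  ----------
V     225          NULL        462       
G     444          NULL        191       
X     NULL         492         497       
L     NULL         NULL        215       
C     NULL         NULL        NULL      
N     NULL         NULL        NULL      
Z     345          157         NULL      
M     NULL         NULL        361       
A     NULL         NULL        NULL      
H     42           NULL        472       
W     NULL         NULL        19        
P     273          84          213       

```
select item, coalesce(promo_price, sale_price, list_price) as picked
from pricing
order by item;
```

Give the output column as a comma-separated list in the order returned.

NULL, NULL, 444, 42, 215, 361, NULL, 273, 225, 19, 492, 345

item=A: promo_price=NULL, sale_price=NULL, list_price=NULL (all NULL) → NULL
item=C: promo_price=NULL, sale_price=NULL, list_price=NULL (all NULL) → NULL
item=G: promo_price=444 → 444
item=H: promo_price=42 → 42
item=L: promo_price=NULL, sale_price=NULL, list_price=215 → 215
item=M: promo_price=NULL, sale_price=NULL, list_price=361 → 361
item=N: promo_price=NULL, sale_price=NULL, list_price=NULL (all NULL) → NULL
item=P: promo_price=273 → 273
item=V: promo_price=225 → 225
item=W: promo_price=NULL, sale_price=NULL, list_price=19 → 19
item=X: promo_price=NULL, sale_price=492 → 492
item=Z: promo_price=345 → 345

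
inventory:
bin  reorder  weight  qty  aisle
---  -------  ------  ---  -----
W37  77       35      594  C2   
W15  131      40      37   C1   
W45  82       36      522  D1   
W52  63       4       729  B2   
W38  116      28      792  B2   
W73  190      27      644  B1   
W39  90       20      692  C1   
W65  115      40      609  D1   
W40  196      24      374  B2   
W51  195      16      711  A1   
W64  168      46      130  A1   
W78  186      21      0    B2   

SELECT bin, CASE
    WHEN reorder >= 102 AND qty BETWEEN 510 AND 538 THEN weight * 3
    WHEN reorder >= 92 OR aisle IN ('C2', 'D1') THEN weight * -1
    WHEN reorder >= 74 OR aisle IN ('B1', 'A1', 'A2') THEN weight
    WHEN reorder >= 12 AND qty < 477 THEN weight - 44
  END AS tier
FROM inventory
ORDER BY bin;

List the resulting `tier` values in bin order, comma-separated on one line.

bin=W15: reorder >= 92 OR aisle IN ('C2', 'D1') → -40
bin=W37: reorder >= 92 OR aisle IN ('C2', 'D1') → -35
bin=W38: reorder >= 92 OR aisle IN ('C2', 'D1') → -28
bin=W39: reorder >= 74 OR aisle IN ('B1', 'A1', 'A2') → 20
bin=W40: reorder >= 92 OR aisle IN ('C2', 'D1') → -24
bin=W45: reorder >= 92 OR aisle IN ('C2', 'D1') → -36
bin=W51: reorder >= 92 OR aisle IN ('C2', 'D1') → -16
bin=W52: (no match → NULL) → NULL
bin=W64: reorder >= 92 OR aisle IN ('C2', 'D1') → -46
bin=W65: reorder >= 92 OR aisle IN ('C2', 'D1') → -40
bin=W73: reorder >= 92 OR aisle IN ('C2', 'D1') → -27
bin=W78: reorder >= 92 OR aisle IN ('C2', 'D1') → -21

-40, -35, -28, 20, -24, -36, -16, NULL, -46, -40, -27, -21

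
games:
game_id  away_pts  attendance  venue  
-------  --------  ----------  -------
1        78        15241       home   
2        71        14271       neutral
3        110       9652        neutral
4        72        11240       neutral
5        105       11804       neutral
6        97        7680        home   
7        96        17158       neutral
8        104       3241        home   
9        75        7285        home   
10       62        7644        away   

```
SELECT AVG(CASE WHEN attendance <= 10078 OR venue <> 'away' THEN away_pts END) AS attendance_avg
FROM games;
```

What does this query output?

game_id=1: ✓ → 78
game_id=2: ✓ → 71
game_id=3: ✓ → 110
game_id=4: ✓ → 72
game_id=5: ✓ → 105
game_id=6: ✓ → 97
game_id=7: ✓ → 96
game_id=8: ✓ → 104
game_id=9: ✓ → 75
game_id=10: ✓ → 62
attendance_avg = (78 + 71 + 110 + 72 + 105 + 97 + 96 + 104 + 75 + 62) / 10 = 87

87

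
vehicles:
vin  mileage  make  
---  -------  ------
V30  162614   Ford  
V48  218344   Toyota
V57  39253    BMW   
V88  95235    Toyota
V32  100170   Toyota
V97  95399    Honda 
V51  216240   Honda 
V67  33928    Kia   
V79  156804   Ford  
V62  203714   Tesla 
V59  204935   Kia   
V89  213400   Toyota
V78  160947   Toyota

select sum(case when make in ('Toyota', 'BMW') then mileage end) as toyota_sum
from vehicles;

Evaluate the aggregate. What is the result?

827349

vin=V30: ✗
vin=V48: ✓ → 218344
vin=V57: ✓ → 39253
vin=V88: ✓ → 95235
vin=V32: ✓ → 100170
vin=V97: ✗
vin=V51: ✗
vin=V67: ✗
vin=V79: ✗
vin=V62: ✗
vin=V59: ✗
vin=V89: ✓ → 213400
vin=V78: ✓ → 160947
toyota_sum = 218344 + 39253 + 95235 + 100170 + 213400 + 160947 = 827349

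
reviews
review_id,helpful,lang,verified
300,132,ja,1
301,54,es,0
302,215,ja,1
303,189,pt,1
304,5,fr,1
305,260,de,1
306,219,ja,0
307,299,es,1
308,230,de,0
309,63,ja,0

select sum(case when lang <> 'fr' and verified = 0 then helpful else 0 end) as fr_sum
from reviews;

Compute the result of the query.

review_id=300: ✗
review_id=301: ✓ → 54
review_id=302: ✗
review_id=303: ✗
review_id=304: ✗
review_id=305: ✗
review_id=306: ✓ → 219
review_id=307: ✗
review_id=308: ✓ → 230
review_id=309: ✓ → 63
fr_sum = 54 + 219 + 230 + 63 = 566

566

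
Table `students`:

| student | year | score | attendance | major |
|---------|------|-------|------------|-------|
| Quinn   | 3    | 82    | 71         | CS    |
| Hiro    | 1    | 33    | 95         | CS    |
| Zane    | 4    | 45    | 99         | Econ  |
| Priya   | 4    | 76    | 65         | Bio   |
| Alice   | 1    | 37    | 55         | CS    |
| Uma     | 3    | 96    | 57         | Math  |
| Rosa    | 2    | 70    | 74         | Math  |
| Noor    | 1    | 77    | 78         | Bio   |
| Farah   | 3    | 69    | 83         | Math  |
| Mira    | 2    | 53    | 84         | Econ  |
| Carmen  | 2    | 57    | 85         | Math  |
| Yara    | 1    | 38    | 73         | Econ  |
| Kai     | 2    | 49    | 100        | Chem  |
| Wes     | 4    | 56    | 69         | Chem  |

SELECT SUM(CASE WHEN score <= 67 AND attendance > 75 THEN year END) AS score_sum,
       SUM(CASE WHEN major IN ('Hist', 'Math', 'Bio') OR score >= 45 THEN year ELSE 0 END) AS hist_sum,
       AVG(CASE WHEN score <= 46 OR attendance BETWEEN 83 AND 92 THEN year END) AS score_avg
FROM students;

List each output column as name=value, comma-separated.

score_sum=11, hist_sum=30, score_avg=2

[score_sum: score <= 67 AND attendance > 75]
student=Quinn: ✗
student=Hiro: ✓ → 1
student=Zane: ✓ → 4
student=Priya: ✗
student=Alice: ✗
student=Uma: ✗
student=Rosa: ✗
student=Noor: ✗
student=Farah: ✗
student=Mira: ✓ → 2
student=Carmen: ✓ → 2
student=Yara: ✗
student=Kai: ✓ → 2
student=Wes: ✗
score_sum = 1 + 4 + 2 + 2 + 2 = 11
—
[hist_sum: major IN ('Hist', 'Math', 'Bio') OR score >= 45]
student=Quinn: ✓ → 3
student=Hiro: ✗
student=Zane: ✓ → 4
student=Priya: ✓ → 4
student=Alice: ✗
student=Uma: ✓ → 3
student=Rosa: ✓ → 2
student=Noor: ✓ → 1
student=Farah: ✓ → 3
student=Mira: ✓ → 2
student=Carmen: ✓ → 2
student=Yara: ✗
student=Kai: ✓ → 2
student=Wes: ✓ → 4
hist_sum = 3 + 4 + 4 + 3 + 2 + 1 + 3 + 2 + 2 + 2 + 4 = 30
—
[score_avg: score <= 46 OR attendance BETWEEN 83 AND 92]
student=Quinn: ✗
student=Hiro: ✓ → 1
student=Zane: ✓ → 4
student=Priya: ✗
student=Alice: ✓ → 1
student=Uma: ✗
student=Rosa: ✗
student=Noor: ✗
student=Farah: ✓ → 3
student=Mira: ✓ → 2
student=Carmen: ✓ → 2
student=Yara: ✓ → 1
student=Kai: ✗
student=Wes: ✗
score_avg = (1 + 4 + 1 + 3 + 2 + 2 + 1) / 7 = 2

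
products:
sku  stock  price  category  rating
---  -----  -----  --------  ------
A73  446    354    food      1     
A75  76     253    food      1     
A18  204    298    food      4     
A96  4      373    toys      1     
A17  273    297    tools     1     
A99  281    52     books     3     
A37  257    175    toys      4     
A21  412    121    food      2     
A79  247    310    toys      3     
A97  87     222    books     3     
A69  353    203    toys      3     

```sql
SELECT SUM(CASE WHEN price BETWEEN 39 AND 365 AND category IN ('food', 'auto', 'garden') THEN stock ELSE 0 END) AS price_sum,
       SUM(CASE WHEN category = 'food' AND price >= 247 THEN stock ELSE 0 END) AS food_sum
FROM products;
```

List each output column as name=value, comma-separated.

[price_sum: price BETWEEN 39 AND 365 AND category IN ('food', 'auto', 'garden')]
sku=A73: ✓ → 446
sku=A75: ✓ → 76
sku=A18: ✓ → 204
sku=A96: ✗
sku=A17: ✗
sku=A99: ✗
sku=A37: ✗
sku=A21: ✓ → 412
sku=A79: ✗
sku=A97: ✗
sku=A69: ✗
price_sum = 446 + 76 + 204 + 412 = 1138
—
[food_sum: category = 'food' AND price >= 247]
sku=A73: ✓ → 446
sku=A75: ✓ → 76
sku=A18: ✓ → 204
sku=A96: ✗
sku=A17: ✗
sku=A99: ✗
sku=A37: ✗
sku=A21: ✗
sku=A79: ✗
sku=A97: ✗
sku=A69: ✗
food_sum = 446 + 76 + 204 = 726

price_sum=1138, food_sum=726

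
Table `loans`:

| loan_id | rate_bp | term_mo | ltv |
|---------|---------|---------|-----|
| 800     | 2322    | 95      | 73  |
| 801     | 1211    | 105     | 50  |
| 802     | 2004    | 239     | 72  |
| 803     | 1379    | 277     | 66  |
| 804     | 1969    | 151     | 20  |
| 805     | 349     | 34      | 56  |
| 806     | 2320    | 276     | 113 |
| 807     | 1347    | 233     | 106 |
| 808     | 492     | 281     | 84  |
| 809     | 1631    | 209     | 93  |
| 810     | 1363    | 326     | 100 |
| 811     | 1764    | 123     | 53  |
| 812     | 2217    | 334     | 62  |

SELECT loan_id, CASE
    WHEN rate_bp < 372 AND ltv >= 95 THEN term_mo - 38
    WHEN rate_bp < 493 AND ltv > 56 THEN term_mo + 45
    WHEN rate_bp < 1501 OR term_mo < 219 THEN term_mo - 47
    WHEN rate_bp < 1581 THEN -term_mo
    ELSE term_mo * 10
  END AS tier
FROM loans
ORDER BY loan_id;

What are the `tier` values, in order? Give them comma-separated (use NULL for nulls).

loan_id=800: rate_bp < 1501 OR term_mo < 219 → 48
loan_id=801: rate_bp < 1501 OR term_mo < 219 → 58
loan_id=802: ELSE → 2390
loan_id=803: rate_bp < 1501 OR term_mo < 219 → 230
loan_id=804: rate_bp < 1501 OR term_mo < 219 → 104
loan_id=805: rate_bp < 1501 OR term_mo < 219 → -13
loan_id=806: ELSE → 2760
loan_id=807: rate_bp < 1501 OR term_mo < 219 → 186
loan_id=808: rate_bp < 493 AND ltv > 56 → 326
loan_id=809: rate_bp < 1501 OR term_mo < 219 → 162
loan_id=810: rate_bp < 1501 OR term_mo < 219 → 279
loan_id=811: rate_bp < 1501 OR term_mo < 219 → 76
loan_id=812: ELSE → 3340

48, 58, 2390, 230, 104, -13, 2760, 186, 326, 162, 279, 76, 3340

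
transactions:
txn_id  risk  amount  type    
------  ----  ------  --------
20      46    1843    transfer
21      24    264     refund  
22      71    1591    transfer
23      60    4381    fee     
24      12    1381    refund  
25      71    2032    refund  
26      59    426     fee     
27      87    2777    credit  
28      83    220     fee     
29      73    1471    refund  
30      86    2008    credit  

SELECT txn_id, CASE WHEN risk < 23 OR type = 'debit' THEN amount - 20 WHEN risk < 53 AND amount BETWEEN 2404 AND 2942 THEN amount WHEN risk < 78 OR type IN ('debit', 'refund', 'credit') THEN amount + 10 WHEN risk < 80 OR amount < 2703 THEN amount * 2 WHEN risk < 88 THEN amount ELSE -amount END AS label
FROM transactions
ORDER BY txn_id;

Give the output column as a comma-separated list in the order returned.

txn_id=20: risk < 78 OR type IN ('debit', 'refund', 'credit') → 1853
txn_id=21: risk < 78 OR type IN ('debit', 'refund', 'credit') → 274
txn_id=22: risk < 78 OR type IN ('debit', 'refund', 'credit') → 1601
txn_id=23: risk < 78 OR type IN ('debit', 'refund', 'credit') → 4391
txn_id=24: risk < 23 OR type = 'debit' → 1361
txn_id=25: risk < 78 OR type IN ('debit', 'refund', 'credit') → 2042
txn_id=26: risk < 78 OR type IN ('debit', 'refund', 'credit') → 436
txn_id=27: risk < 78 OR type IN ('debit', 'refund', 'credit') → 2787
txn_id=28: risk < 80 OR amount < 2703 → 440
txn_id=29: risk < 78 OR type IN ('debit', 'refund', 'credit') → 1481
txn_id=30: risk < 78 OR type IN ('debit', 'refund', 'credit') → 2018

1853, 274, 1601, 4391, 1361, 2042, 436, 2787, 440, 1481, 2018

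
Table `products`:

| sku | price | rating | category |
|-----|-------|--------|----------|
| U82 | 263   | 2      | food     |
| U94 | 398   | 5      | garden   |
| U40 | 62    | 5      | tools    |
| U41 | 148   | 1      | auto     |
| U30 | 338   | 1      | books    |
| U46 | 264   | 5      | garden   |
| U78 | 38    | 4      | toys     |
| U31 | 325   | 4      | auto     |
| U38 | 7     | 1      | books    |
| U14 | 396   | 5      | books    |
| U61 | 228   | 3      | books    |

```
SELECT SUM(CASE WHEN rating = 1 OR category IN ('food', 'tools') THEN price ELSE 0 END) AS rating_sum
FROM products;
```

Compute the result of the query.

818

sku=U82: ✓ → 263
sku=U94: ✗
sku=U40: ✓ → 62
sku=U41: ✓ → 148
sku=U30: ✓ → 338
sku=U46: ✗
sku=U78: ✗
sku=U31: ✗
sku=U38: ✓ → 7
sku=U14: ✗
sku=U61: ✗
rating_sum = 263 + 62 + 148 + 338 + 7 = 818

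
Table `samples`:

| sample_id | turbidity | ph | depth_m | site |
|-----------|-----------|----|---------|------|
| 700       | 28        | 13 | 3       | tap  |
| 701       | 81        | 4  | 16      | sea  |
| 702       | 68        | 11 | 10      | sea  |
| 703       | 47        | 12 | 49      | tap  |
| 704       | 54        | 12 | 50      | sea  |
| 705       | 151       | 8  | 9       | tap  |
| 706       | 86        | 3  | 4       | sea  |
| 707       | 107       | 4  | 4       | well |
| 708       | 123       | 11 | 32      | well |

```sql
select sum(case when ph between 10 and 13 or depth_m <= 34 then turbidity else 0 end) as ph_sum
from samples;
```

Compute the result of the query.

sample_id=700: ✓ → 28
sample_id=701: ✓ → 81
sample_id=702: ✓ → 68
sample_id=703: ✓ → 47
sample_id=704: ✓ → 54
sample_id=705: ✓ → 151
sample_id=706: ✓ → 86
sample_id=707: ✓ → 107
sample_id=708: ✓ → 123
ph_sum = 28 + 81 + 68 + 47 + 54 + 151 + 86 + 107 + 123 = 745

745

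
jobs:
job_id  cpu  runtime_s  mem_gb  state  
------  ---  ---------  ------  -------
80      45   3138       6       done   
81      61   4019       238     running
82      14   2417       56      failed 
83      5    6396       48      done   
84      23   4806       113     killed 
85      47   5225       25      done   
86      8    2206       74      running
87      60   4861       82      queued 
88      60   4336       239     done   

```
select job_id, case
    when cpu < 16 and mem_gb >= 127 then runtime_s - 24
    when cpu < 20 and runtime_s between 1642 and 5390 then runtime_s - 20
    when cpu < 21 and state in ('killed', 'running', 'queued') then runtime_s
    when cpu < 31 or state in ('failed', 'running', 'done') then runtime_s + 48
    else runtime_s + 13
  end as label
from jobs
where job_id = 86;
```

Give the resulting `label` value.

job_id = 86: cpu=8, runtime_s=2206, mem_gb=74, state=running.
cpu < 16 and mem_gb >= 127 → false
cpu < 20 and runtime_s between 1642 and 5390 → true → 2186

2186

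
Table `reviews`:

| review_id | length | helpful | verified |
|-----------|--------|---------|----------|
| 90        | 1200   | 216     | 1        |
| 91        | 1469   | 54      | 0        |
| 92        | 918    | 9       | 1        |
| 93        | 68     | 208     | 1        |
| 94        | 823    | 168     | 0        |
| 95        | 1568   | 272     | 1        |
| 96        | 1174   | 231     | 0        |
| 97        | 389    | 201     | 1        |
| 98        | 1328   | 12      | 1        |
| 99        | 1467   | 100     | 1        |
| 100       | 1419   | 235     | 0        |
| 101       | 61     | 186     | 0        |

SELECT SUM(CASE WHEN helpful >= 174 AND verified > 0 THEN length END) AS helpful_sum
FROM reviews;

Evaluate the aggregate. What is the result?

3225

review_id=90: ✓ → 1200
review_id=91: ✗
review_id=92: ✗
review_id=93: ✓ → 68
review_id=94: ✗
review_id=95: ✓ → 1568
review_id=96: ✗
review_id=97: ✓ → 389
review_id=98: ✗
review_id=99: ✗
review_id=100: ✗
review_id=101: ✗
helpful_sum = 1200 + 68 + 1568 + 389 = 3225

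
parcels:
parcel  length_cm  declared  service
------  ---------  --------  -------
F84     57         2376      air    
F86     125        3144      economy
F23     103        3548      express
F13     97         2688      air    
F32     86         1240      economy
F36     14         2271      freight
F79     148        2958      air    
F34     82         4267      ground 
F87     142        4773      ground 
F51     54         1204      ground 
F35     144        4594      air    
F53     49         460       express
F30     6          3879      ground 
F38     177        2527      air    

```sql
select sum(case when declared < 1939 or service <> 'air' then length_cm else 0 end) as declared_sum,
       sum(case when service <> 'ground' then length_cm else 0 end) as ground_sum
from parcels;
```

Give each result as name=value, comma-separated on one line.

declared_sum=661, ground_sum=1000

[declared_sum: declared < 1939 or service <> 'air']
parcel=F84: ✗
parcel=F86: ✓ → 125
parcel=F23: ✓ → 103
parcel=F13: ✗
parcel=F32: ✓ → 86
parcel=F36: ✓ → 14
parcel=F79: ✗
parcel=F34: ✓ → 82
parcel=F87: ✓ → 142
parcel=F51: ✓ → 54
parcel=F35: ✗
parcel=F53: ✓ → 49
parcel=F30: ✓ → 6
parcel=F38: ✗
declared_sum = 125 + 103 + 86 + 14 + 82 + 142 + 54 + 49 + 6 = 661
—
[ground_sum: service <> 'ground']
parcel=F84: ✓ → 57
parcel=F86: ✓ → 125
parcel=F23: ✓ → 103
parcel=F13: ✓ → 97
parcel=F32: ✓ → 86
parcel=F36: ✓ → 14
parcel=F79: ✓ → 148
parcel=F34: ✗
parcel=F87: ✗
parcel=F51: ✗
parcel=F35: ✓ → 144
parcel=F53: ✓ → 49
parcel=F30: ✗
parcel=F38: ✓ → 177
ground_sum = 57 + 125 + 103 + 97 + 86 + 14 + 148 + 144 + 49 + 177 = 1000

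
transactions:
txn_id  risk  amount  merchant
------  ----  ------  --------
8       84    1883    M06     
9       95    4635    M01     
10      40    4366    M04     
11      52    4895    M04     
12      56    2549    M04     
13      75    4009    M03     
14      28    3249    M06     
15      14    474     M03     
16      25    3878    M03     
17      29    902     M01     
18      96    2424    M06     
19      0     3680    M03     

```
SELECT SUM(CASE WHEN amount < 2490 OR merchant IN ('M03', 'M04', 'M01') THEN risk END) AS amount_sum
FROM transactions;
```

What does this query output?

txn_id=8: ✓ → 84
txn_id=9: ✓ → 95
txn_id=10: ✓ → 40
txn_id=11: ✓ → 52
txn_id=12: ✓ → 56
txn_id=13: ✓ → 75
txn_id=14: ✗
txn_id=15: ✓ → 14
txn_id=16: ✓ → 25
txn_id=17: ✓ → 29
txn_id=18: ✓ → 96
txn_id=19: ✓ → 0
amount_sum = 84 + 95 + 40 + 52 + 56 + 75 + 14 + 25 + 29 + 96 = 566

566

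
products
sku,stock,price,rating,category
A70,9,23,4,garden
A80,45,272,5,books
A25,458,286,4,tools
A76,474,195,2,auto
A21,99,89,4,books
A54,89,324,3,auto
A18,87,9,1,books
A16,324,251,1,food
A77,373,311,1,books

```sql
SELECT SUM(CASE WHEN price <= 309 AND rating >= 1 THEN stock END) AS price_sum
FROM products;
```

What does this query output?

1496

sku=A70: ✓ → 9
sku=A80: ✓ → 45
sku=A25: ✓ → 458
sku=A76: ✓ → 474
sku=A21: ✓ → 99
sku=A54: ✗
sku=A18: ✓ → 87
sku=A16: ✓ → 324
sku=A77: ✗
price_sum = 9 + 45 + 458 + 474 + 99 + 87 + 324 = 1496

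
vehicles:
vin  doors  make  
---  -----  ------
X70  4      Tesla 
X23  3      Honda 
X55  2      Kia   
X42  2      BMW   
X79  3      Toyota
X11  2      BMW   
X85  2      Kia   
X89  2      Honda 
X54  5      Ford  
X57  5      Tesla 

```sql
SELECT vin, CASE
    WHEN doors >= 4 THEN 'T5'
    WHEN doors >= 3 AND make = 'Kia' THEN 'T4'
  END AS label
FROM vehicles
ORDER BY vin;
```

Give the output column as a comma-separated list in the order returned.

NULL, NULL, NULL, T5, NULL, T5, T5, NULL, NULL, NULL

vin=X11: (no match → NULL) → NULL
vin=X23: (no match → NULL) → NULL
vin=X42: (no match → NULL) → NULL
vin=X54: doors >= 4 → T5
vin=X55: (no match → NULL) → NULL
vin=X57: doors >= 4 → T5
vin=X70: doors >= 4 → T5
vin=X79: (no match → NULL) → NULL
vin=X85: (no match → NULL) → NULL
vin=X89: (no match → NULL) → NULL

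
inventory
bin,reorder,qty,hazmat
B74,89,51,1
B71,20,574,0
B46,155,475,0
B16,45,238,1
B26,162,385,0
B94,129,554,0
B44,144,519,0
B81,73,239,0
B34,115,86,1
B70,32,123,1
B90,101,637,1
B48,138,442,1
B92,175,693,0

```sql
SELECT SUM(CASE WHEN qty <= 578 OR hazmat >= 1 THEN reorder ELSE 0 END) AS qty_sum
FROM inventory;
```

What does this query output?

bin=B74: ✓ → 89
bin=B71: ✓ → 20
bin=B46: ✓ → 155
bin=B16: ✓ → 45
bin=B26: ✓ → 162
bin=B94: ✓ → 129
bin=B44: ✓ → 144
bin=B81: ✓ → 73
bin=B34: ✓ → 115
bin=B70: ✓ → 32
bin=B90: ✓ → 101
bin=B48: ✓ → 138
bin=B92: ✗
qty_sum = 89 + 20 + 155 + 45 + 162 + 129 + 144 + 73 + 115 + 32 + 101 + 138 = 1203

1203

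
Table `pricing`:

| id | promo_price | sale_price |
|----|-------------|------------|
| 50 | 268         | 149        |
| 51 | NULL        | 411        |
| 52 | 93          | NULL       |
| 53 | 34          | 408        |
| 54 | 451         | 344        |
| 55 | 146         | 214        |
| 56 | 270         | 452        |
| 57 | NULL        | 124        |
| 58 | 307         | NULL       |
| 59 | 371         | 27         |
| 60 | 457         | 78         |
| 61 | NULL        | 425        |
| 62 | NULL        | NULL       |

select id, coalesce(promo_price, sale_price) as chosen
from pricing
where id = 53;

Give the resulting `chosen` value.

id = 53: promo_price=34, sale_price=408.
promo_price=34 → 34

34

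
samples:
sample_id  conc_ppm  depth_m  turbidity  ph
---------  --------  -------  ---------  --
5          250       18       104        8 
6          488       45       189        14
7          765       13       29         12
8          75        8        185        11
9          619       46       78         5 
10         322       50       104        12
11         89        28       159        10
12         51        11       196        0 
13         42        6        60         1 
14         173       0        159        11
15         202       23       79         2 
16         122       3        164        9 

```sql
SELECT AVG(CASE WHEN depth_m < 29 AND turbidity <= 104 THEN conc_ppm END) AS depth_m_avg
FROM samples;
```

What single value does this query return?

314.75

sample_id=5: ✓ → 250
sample_id=6: ✗
sample_id=7: ✓ → 765
sample_id=8: ✗
sample_id=9: ✗
sample_id=10: ✗
sample_id=11: ✗
sample_id=12: ✗
sample_id=13: ✓ → 42
sample_id=14: ✗
sample_id=15: ✓ → 202
sample_id=16: ✗
depth_m_avg = (250 + 765 + 42 + 202) / 4 = 314.75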